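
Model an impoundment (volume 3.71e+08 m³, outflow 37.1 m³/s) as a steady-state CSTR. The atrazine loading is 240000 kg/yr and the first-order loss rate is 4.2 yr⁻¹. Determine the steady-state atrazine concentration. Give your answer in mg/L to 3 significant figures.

0.0879 mg/L

Outflow Q = 37.1 m³/s × 3.156e+07 s/yr = 1.171e+09 m³/yr.
Steady-state CSTR mass balance: W = Q·C + k·V·C, so C = W/(Q + kV).
Q + kV = 1.171e+09 + 4.2·3.71e+08 = 2.729e+09 m³/yr.
C = 240000/2.729e+09 = 8.794e-05 kg/m³ = 0.08794 mg/L.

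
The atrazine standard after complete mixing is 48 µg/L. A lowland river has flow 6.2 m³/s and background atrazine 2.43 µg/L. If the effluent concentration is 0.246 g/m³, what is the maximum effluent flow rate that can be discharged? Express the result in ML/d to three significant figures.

2.43 µg/L = 0.00243 mg/L.
48 µg/L = 0.048 mg/L.
Mass balance at complete mixing: C_std·(Q_w + Q_r) = Q_w·C_e + Q_r·C_b.
Rearranging, Q_w = Q_r·(C_std − C_b)/(C_e − C_std) = 6.2·(0.048 − 0.00243) / (0.246 − 0.048) = 1.427 m³/s.
= 123.3 ML/d.

123 ML/d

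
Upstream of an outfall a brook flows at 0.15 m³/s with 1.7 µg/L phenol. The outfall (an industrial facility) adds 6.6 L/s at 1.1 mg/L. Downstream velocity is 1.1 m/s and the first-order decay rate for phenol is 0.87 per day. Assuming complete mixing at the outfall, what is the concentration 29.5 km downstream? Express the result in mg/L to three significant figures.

6.6 L/s = 0.0066 m³/s.
1.7 µg/L = 0.0017 mg/L.
After complete mixing, C₀ = (0.0066·1.1 + 0.15·0.0017) / 0.1566 = 0.04799 mg/L.
Travel time t = 2.95e+04 m / 1.1 m/s = 2.682e+04 s = 0.3104 d.
C = 0.04799·exp(−0.87·0.3104) = 0.04799·0.7633 = 0.03663 mg/L.

0.0366 mg/L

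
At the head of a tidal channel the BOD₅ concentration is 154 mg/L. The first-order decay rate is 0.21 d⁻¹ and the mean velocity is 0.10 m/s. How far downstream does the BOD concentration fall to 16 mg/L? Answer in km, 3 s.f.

From C = C₀·e^(−kt), t = ln(C₀/C)/k = ln(154/16)/0.21 = 2.264/0.21 = 10.78 d.
Distance = v·t = 0.10 m/s × 9.316e+05 s = 9.316e+04 m = 93.16 km.

93.2 km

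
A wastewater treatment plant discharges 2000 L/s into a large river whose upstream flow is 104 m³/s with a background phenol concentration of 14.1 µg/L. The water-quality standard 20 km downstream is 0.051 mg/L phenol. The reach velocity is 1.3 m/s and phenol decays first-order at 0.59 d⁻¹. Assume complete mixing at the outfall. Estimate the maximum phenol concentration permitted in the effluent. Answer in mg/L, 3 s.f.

2.27 mg/L

2000 L/s = 2 m³/s.
14.1 µg/L = 0.0141 mg/L.
Travel time to the compliance point: t = 2e+04/1.3 = 1.538e+04 s = 0.1781 d; decay factor exp(−0.59·0.1781) = 0.9003.
So the concentration just after mixing may be at most 0.051/0.9003 = 0.05665 mg/L.
Mass balance: 0.05665·106 = 2·Cₑ + 104·0.0141.
Cₑ = (6.005 − 1.466) / 2 = 2.269 mg/L.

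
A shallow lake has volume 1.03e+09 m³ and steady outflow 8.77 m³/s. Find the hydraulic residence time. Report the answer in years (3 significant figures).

Q = 8.77 m³/s × 3.156e+07 s/yr = 2.768e+08 m³/yr.
Hydraulic residence time τ = V/Q = 1.03e+09/2.768e+08 = 3.722 yr.

3.72 yr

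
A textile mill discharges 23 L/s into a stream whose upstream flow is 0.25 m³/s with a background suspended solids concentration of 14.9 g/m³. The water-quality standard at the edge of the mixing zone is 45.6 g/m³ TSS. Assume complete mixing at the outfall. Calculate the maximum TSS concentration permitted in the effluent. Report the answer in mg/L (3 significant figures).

379 mg/L

23 L/s = 0.023 m³/s.
Mass balance: 45.6·0.273 = 0.023·Cₑ + 0.25·14.9.
Cₑ = (12.45 − 3.725) / 0.023 = 379.3 mg/L.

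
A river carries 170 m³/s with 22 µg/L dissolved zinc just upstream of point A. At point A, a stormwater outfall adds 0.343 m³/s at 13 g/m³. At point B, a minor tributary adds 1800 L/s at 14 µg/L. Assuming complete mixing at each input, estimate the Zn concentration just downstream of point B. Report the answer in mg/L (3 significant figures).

0.0478 mg/L

22 µg/L = 0.022 mg/L.
After input A: C = (170·0.022 + 0.343·13) / 170.3 = 0.04813 mg/L.
1800 L/s = 1.8 m³/s.
14 µg/L = 0.014 mg/L.
After input B: C = (170.3·0.04813 + 1.8·0.014) / 172.1 = 0.04778 mg/L.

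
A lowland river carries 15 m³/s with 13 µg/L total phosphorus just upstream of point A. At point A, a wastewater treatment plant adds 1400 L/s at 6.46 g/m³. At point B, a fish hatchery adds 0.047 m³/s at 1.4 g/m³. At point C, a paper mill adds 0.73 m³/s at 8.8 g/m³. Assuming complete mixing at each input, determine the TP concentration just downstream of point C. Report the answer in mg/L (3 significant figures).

13 µg/L = 0.013 mg/L.
1400 L/s = 1.4 m³/s.
After input A: C = (15·0.013 + 1.4·6.46) / 16.4 = 0.5634 mg/L.
After input B: C = (16.4·0.5634 + 0.047·1.4) / 16.45 = 0.5657 mg/L.
After input C: C = (16.45·0.5657 + 0.73·8.8) / 17.18 = 0.9157 mg/L.

0.916 mg/L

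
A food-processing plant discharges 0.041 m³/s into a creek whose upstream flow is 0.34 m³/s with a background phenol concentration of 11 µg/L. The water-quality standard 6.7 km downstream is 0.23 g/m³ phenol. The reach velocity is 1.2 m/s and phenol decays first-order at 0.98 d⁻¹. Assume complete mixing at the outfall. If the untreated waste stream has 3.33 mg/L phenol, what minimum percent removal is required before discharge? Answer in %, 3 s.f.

34.4 %

11 µg/L = 0.011 mg/L.
Travel time to the compliance point: t = 6700/1.2 = 5583 s = 0.06462 d; decay factor exp(−0.98·0.06462) = 0.9386.
So the concentration just after mixing may be at most 0.23/0.9386 = 0.245 mg/L.
Mass balance: 0.245·0.381 = 0.041·Cₑ + 0.34·0.011.
Cₑ = (0.09336 − 0.00374) / 0.041 = 2.186 mg/L.
Required removal = 1 − 2.186/3.33 = 34.36 %.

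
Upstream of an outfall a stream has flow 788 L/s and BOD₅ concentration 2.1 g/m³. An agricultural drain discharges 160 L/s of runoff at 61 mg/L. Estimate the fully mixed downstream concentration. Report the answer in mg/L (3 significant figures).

12.0 mg/L

160 L/s = 0.16 m³/s.
788 L/s = 0.788 m³/s.
Flow-weighted mixing gives C = (0.16·61 + 0.788·2.1) / (0.16 + 0.788) = 11.41/0.948 = 12.04 mg/L.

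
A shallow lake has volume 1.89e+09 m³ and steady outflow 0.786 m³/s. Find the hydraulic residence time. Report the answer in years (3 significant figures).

Q = 0.786 m³/s × 3.156e+07 s/yr = 2.48e+07 m³/yr.
Hydraulic residence time τ = V/Q = 1.89e+09/2.48e+07 = 76.2 yr.

76.2 yr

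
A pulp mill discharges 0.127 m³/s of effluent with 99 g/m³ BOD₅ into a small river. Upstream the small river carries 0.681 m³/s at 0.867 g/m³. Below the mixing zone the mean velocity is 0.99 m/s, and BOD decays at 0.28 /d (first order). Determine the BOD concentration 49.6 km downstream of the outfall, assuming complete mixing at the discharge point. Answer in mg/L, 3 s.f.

13.8 mg/L

After complete mixing, C₀ = (0.127·99 + 0.681·0.867) / 0.808 = 16.29 mg/L.
Travel time t = 4.96e+04 m / 0.99 m/s = 5.01e+04 s = 0.5799 d.
C = 16.29·exp(−0.28·0.5799) = 16.29·0.8501 = 13.85 mg/L.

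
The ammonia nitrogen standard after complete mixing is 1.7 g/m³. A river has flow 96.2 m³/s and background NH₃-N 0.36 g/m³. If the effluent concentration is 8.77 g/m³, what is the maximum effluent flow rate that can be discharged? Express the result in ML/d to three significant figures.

1580 ML/d

Mass balance at complete mixing: C_std·(Q_w + Q_r) = Q_w·C_e + Q_r·C_b.
Rearranging, Q_w = Q_r·(C_std − C_b)/(C_e − C_std) = 96.2·(1.7 − 0.36) / (8.77 − 1.7) = 18.23 m³/s.
= 1575 ML/d.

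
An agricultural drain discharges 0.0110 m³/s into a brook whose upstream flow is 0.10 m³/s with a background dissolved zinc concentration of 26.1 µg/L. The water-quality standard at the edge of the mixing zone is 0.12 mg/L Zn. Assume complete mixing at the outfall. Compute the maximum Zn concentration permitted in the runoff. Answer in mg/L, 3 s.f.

0.974 mg/L

26.1 µg/L = 0.0261 mg/L.
Mass balance: 0.12·0.111 = 0.011·Cₑ + 0.1·0.0261.
Cₑ = (0.01332 − 0.00261) / 0.011 = 0.9736 mg/L.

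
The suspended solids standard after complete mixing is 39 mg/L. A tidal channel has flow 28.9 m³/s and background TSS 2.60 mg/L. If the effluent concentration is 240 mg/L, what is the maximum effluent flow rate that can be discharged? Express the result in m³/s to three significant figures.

5.23 m³/s

Mass balance at complete mixing: C_std·(Q_w + Q_r) = Q_w·C_e + Q_r·C_b.
Rearranging, Q_w = Q_r·(C_std − C_b)/(C_e − C_std) = 28.9·(39 − 2.6) / (240 − 39) = 5.234 m³/s.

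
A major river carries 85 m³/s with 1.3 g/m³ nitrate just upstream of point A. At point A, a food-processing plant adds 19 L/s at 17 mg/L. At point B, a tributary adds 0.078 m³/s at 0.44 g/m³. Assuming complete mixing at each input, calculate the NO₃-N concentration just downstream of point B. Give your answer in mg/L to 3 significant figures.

19 L/s = 0.019 m³/s.
After input A: C = (85·1.3 + 0.019·17) / 85.02 = 1.304 mg/L.
After input B: C = (85.02·1.304 + 0.078·0.44) / 85.1 = 1.303 mg/L.

1.30 mg/L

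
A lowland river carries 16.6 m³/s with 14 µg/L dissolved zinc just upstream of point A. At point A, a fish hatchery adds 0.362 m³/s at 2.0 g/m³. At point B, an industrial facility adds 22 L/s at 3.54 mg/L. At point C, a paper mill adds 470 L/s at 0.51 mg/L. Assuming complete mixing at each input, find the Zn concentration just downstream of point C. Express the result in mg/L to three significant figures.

14 µg/L = 0.014 mg/L.
After input A: C = (16.6·0.014 + 0.362·2) / 16.96 = 0.05638 mg/L.
22 L/s = 0.022 m³/s.
After input B: C = (16.96·0.05638 + 0.022·3.54) / 16.98 = 0.0609 mg/L.
470 L/s = 0.47 m³/s.
After input C: C = (16.98·0.0609 + 0.47·0.51) / 17.45 = 0.07299 mg/L.

0.0730 mg/L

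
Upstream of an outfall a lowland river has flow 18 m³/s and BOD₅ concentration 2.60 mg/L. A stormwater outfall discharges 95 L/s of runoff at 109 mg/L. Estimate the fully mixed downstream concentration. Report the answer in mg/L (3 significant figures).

95 L/s = 0.095 m³/s.
Conservation of mass across the mixing zone: C = (0.095·109 + 18·2.6) / (0.095 + 18) = 57.16/18.09 = 3.159 mg/L.

3.16 mg/L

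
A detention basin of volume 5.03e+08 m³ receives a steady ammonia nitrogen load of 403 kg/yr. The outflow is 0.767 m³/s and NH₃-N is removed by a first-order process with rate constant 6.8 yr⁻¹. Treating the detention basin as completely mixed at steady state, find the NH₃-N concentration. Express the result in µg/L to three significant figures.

0.117 µg/L

Outflow Q = 0.767 m³/s × 3.156e+07 s/yr = 2.42e+07 m³/yr.
Steady-state CSTR mass balance: W = Q·C + k·V·C, so C = W/(Q + kV).
Q + kV = 2.42e+07 + 6.8·5.03e+08 = 3.445e+09 m³/yr.
C = 403/3.445e+09 = 1.17e-07 kg/m³ = 0.000117 mg/L = 0.117 µg/L.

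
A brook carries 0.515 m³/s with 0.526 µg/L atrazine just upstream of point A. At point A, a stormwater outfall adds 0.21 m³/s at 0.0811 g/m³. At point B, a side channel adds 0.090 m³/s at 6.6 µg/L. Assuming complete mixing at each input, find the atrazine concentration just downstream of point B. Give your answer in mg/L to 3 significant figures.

0.526 µg/L = 0.000526 mg/L.
After input A: C = (0.515·0.000526 + 0.21·0.0811) / 0.725 = 0.02386 mg/L.
6.6 µg/L = 0.0066 mg/L.
After input B: C = (0.725·0.02386 + 0.09·0.0066) / 0.815 = 0.02196 mg/L.

0.0220 mg/L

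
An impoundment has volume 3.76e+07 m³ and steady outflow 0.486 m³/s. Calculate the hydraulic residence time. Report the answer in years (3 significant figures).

2.45 yr

Q = 0.486 m³/s × 3.156e+07 s/yr = 1.534e+07 m³/yr.
Hydraulic residence time τ = V/Q = 3.76e+07/1.534e+07 = 2.452 yr.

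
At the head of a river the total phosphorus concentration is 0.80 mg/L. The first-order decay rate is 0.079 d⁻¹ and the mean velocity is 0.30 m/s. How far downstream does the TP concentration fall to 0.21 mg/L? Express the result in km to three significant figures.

From C = C₀·e^(−kt), t = ln(C₀/C)/k = ln(0.80/0.21)/0.079 = 1.338/0.079 = 16.93 d.
Distance = v·t = 0.30 m/s × 1.463e+06 s = 4.388e+05 m = 438.8 km.

439 km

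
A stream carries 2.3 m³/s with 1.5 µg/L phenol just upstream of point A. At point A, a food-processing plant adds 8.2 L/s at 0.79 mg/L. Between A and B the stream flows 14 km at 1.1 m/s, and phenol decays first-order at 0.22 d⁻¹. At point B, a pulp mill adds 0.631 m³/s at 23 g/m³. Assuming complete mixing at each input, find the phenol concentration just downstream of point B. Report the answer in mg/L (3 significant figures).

1.5 µg/L = 0.0015 mg/L.
8.2 L/s = 0.0082 m³/s.
After input A: C = (2.3·0.0015 + 0.0082·0.79) / 2.308 = 0.004301 mg/L.
Over the 14 km reach to input B (t = 1.273e+04 s = 0.1473 d), decay gives C = 0.004301·exp(−0.22·0.1473) = 0.004164 mg/L.
After input B: C = (2.308·0.004164 + 0.631·23) / 2.939 = 4.941 mg/L.

4.94 mg/L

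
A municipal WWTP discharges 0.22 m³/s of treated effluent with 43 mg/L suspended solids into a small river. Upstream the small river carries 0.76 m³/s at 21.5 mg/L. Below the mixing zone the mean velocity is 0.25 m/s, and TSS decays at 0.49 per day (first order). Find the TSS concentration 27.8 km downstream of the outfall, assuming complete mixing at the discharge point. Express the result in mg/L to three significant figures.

After complete mixing, C₀ = (0.22·43 + 0.76·21.5) / 0.98 = 26.33 mg/L.
Travel time t = 2.78e+04 m / 0.25 m/s = 1.112e+05 s = 1.287 d.
C = 26.33·exp(−0.49·1.287) = 26.33·0.5322 = 14.01 mg/L.

14.0 mg/L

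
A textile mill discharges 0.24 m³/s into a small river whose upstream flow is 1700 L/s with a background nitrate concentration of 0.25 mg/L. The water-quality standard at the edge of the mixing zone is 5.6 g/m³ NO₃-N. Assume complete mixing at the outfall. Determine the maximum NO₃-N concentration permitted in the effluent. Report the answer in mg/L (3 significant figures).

43.5 mg/L

1700 L/s = 1.7 m³/s.
Mass balance: 5.6·1.94 = 0.24·Cₑ + 1.7·0.25.
Cₑ = (10.86 − 0.425) / 0.24 = 43.5 mg/L.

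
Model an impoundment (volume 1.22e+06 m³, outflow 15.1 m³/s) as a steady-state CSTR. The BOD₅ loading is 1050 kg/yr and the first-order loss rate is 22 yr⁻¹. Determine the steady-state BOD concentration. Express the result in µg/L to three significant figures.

2.09 µg/L

Outflow Q = 15.1 m³/s × 3.156e+07 s/yr = 4.765e+08 m³/yr.
Steady-state CSTR mass balance: W = Q·C + k·V·C, so C = W/(Q + kV).
Q + kV = 4.765e+08 + 22·1.22e+06 = 5.034e+08 m³/yr.
C = 1050/5.034e+08 = 2.086e-06 kg/m³ = 0.002086 mg/L = 2.086 µg/L.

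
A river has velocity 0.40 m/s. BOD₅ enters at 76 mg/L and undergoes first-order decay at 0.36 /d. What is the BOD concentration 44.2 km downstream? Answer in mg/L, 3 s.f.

Travel time t = 44.2 km / 0.40 m/s = 4.42e+04/0.40 = 1.105e+05 s = 1.279 d.
First-order decay: C = 76·exp(−0.36·1.279) = 76·0.631 = 47.96 mg/L.

48.0 mg/L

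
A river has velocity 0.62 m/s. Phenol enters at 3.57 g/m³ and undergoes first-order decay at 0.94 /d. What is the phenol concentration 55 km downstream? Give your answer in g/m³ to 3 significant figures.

Travel time t = 55 km / 0.62 m/s = 5.5e+04/0.62 = 8.871e+04 s = 1.027 d.
First-order decay: C = 3.57·exp(−0.94·1.027) = 3.57·0.3809 = 1.36 g/m³.

1.36 g/m³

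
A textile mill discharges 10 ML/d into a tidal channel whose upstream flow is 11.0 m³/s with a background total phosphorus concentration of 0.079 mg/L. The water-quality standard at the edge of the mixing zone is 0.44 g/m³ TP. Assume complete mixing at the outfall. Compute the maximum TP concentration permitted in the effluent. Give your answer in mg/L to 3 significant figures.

10 ML/d = 0.1157 m³/s.
Mass balance: 0.44·11.12 = 0.1157·Cₑ + 11·0.079.
Cₑ = (4.891 − 0.869) / 0.1157 = 34.75 mg/L.

34.7 mg/L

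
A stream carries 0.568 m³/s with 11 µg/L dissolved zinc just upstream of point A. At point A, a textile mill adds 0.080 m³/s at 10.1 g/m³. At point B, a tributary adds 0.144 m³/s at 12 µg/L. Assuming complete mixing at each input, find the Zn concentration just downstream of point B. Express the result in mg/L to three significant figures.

11 µg/L = 0.011 mg/L.
After input A: C = (0.568·0.011 + 0.08·10.1) / 0.648 = 1.257 mg/L.
12 µg/L = 0.012 mg/L.
After input B: C = (0.648·1.257 + 0.144·0.012) / 0.792 = 1.03 mg/L.

1.03 mg/L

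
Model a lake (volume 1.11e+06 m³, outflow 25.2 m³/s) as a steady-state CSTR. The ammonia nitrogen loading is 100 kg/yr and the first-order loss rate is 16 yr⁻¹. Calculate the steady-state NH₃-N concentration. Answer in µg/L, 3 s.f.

0.123 µg/L

Outflow Q = 25.2 m³/s × 3.156e+07 s/yr = 7.953e+08 m³/yr.
Steady-state CSTR mass balance: W = Q·C + k·V·C, so C = W/(Q + kV).
Q + kV = 7.953e+08 + 16·1.11e+06 = 8.13e+08 m³/yr.
C = 100/8.13e+08 = 1.23e-07 kg/m³ = 0.000123 mg/L = 0.123 µg/L.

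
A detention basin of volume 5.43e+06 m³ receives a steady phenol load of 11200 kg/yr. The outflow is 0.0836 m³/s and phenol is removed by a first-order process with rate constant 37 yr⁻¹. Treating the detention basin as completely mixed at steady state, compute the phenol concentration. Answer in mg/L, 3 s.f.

0.0550 mg/L

Outflow Q = 0.0836 m³/s × 3.156e+07 s/yr = 2.638e+06 m³/yr.
Steady-state CSTR mass balance: W = Q·C + k·V·C, so C = W/(Q + kV).
Q + kV = 2.638e+06 + 37·5.43e+06 = 2.035e+08 m³/yr.
C = 11200/2.035e+08 = 5.502e-05 kg/m³ = 0.05502 mg/L.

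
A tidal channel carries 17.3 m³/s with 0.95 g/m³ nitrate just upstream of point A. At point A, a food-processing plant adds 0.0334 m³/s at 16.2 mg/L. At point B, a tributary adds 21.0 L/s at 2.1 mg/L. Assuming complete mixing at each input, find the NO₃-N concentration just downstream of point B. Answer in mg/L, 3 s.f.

0.981 mg/L

After input A: C = (17.3·0.95 + 0.0334·16.2) / 17.33 = 0.9794 mg/L.
21.0 L/s = 0.021 m³/s.
After input B: C = (17.33·0.9794 + 0.021·2.1) / 17.35 = 0.9807 mg/L.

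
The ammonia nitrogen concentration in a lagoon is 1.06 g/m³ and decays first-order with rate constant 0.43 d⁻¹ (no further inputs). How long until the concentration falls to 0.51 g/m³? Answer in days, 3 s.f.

t = ln(C₀/C)/k = ln(1.06/0.51)/0.43 = 0.7316/0.43 = 1.701 d.

1.70 d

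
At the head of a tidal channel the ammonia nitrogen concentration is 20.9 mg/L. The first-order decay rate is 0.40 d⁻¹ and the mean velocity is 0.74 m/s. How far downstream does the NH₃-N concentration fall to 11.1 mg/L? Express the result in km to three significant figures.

101 km

From C = C₀·e^(−kt), t = ln(C₀/C)/k = ln(20.9/11.1)/0.40 = 0.6328/0.40 = 1.582 d.
Distance = v·t = 0.74 m/s × 1.367e+05 s = 1.011e+05 m = 101.1 km.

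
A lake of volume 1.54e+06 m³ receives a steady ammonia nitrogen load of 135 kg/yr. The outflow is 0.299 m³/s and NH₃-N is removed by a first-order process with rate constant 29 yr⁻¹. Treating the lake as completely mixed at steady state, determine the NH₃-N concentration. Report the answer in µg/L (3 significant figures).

2.50 µg/L

Outflow Q = 0.299 m³/s × 3.156e+07 s/yr = 9.436e+06 m³/yr.
Steady-state CSTR mass balance: W = Q·C + k·V·C, so C = W/(Q + kV).
Q + kV = 9.436e+06 + 29·1.54e+06 = 5.41e+07 m³/yr.
C = 135/5.41e+07 = 2.496e-06 kg/m³ = 0.002496 mg/L = 2.496 µg/L.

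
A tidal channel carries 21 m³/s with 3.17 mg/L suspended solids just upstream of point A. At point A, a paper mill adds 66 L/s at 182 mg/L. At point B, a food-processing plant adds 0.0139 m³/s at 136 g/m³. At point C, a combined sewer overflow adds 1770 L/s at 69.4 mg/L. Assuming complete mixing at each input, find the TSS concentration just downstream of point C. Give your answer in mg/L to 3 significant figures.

8.90 mg/L

66 L/s = 0.066 m³/s.
After input A: C = (21·3.17 + 0.066·182) / 21.07 = 3.73 mg/L.
After input B: C = (21.07·3.73 + 0.0139·136) / 21.08 = 3.817 mg/L.
1770 L/s = 1.77 m³/s.
After input C: C = (21.08·3.817 + 1.77·69.4) / 22.85 = 8.898 mg/L.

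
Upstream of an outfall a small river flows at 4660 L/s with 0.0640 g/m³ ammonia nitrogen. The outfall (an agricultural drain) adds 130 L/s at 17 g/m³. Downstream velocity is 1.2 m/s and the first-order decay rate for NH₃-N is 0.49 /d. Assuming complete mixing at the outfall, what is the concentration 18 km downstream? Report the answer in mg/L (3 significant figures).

130 L/s = 0.13 m³/s.
4660 L/s = 4.66 m³/s.
After complete mixing, C₀ = (0.13·17 + 4.66·0.064) / 4.79 = 0.5236 mg/L.
Travel time t = 1.8e+04 m / 1.2 m/s = 1.5e+04 s = 0.1736 d.
C = 0.5236·exp(−0.49·0.1736) = 0.5236·0.9184 = 0.4809 mg/L.

0.481 mg/L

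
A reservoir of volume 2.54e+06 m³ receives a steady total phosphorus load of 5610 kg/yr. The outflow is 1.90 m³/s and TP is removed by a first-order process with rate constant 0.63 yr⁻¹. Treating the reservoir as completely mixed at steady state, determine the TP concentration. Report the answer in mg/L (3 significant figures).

0.0911 mg/L

Outflow Q = 1.90 m³/s × 3.156e+07 s/yr = 5.996e+07 m³/yr.
Steady-state CSTR mass balance: W = Q·C + k·V·C, so C = W/(Q + kV).
Q + kV = 5.996e+07 + 0.63·2.54e+06 = 6.156e+07 m³/yr.
C = 5610/6.156e+07 = 9.113e-05 kg/m³ = 0.09113 mg/L.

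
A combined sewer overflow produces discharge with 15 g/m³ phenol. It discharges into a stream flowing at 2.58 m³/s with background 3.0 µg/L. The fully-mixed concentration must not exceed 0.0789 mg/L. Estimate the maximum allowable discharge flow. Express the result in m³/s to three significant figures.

0.0131 m³/s

3.0 µg/L = 0.003 mg/L.
Mass balance at complete mixing: C_std·(Q_w + Q_r) = Q_w·C_e + Q_r·C_b.
Rearranging, Q_w = Q_r·(C_std − C_b)/(C_e − C_std) = 2.58·(0.0789 − 0.003) / (15 − 0.0789) = 0.01312 m³/s.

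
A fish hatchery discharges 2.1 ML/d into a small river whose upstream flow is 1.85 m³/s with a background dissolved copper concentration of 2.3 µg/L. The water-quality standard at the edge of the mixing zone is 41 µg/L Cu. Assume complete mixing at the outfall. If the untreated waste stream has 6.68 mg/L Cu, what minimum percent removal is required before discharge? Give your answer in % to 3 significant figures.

55.3 %

2.1 ML/d = 0.02431 m³/s.
2.3 µg/L = 0.0023 mg/L.
41 µg/L = 0.041 mg/L.
Mass balance: 0.041·1.874 = 0.02431·Cₑ + 1.85·0.0023.
Cₑ = (0.07685 − 0.004255) / 0.02431 = 2.987 mg/L.
Required removal = 1 − 2.987/6.68 = 55.29 %.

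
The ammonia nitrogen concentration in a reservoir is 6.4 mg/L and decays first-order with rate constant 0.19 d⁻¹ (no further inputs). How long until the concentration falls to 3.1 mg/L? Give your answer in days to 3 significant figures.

3.82 d

t = ln(C₀/C)/k = ln(6.4/3.1)/0.19 = 0.7249/0.19 = 3.815 d.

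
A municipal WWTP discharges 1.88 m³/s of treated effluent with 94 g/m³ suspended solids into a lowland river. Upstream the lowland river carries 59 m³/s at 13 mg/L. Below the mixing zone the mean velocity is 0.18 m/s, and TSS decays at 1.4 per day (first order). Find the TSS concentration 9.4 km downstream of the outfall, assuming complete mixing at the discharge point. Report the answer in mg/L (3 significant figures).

After complete mixing, C₀ = (1.88·94 + 59·13) / 60.88 = 15.5 mg/L.
Travel time t = 9400 m / 0.18 m/s = 5.222e+04 s = 0.6044 d.
C = 15.5·exp(−1.4·0.6044) = 15.5·0.429 = 6.651 mg/L.

6.65 mg/L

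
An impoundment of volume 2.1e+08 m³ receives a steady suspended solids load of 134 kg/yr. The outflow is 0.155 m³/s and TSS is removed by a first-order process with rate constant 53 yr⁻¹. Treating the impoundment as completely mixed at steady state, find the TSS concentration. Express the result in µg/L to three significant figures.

Outflow Q = 0.155 m³/s × 3.156e+07 s/yr = 4.891e+06 m³/yr.
Steady-state CSTR mass balance: W = Q·C + k·V·C, so C = W/(Q + kV).
Q + kV = 4.891e+06 + 53·2.1e+08 = 1.113e+10 m³/yr.
C = 134/1.113e+10 = 1.203e-08 kg/m³ = 1.203e-05 mg/L = 0.01203 µg/L.

0.0120 µg/L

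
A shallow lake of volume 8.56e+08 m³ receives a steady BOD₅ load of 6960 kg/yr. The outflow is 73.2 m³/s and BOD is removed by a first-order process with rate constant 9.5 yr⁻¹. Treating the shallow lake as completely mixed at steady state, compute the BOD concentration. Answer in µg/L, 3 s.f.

Outflow Q = 73.2 m³/s × 3.156e+07 s/yr = 2.31e+09 m³/yr.
Steady-state CSTR mass balance: W = Q·C + k·V·C, so C = W/(Q + kV).
Q + kV = 2.31e+09 + 9.5·8.56e+08 = 1.044e+10 m³/yr.
C = 6960/1.044e+10 = 6.665e-07 kg/m³ = 0.0006665 mg/L = 0.6665 µg/L.

0.667 µg/L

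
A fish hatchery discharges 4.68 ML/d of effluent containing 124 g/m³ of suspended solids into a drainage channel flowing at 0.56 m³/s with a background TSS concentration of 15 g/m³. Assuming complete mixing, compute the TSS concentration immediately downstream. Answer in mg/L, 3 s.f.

4.68 ML/d = 0.05417 m³/s.
By mass balance at complete mixing, C = (0.05417·124 + 0.56·15) / (0.05417 + 0.56) = 15.12/0.6142 = 24.61 mg/L.

24.6 mg/L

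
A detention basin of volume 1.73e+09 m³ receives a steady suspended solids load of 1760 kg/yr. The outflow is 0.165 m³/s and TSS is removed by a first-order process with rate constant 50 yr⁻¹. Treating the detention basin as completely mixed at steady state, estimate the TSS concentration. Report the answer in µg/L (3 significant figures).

0.0203 µg/L

Outflow Q = 0.165 m³/s × 3.156e+07 s/yr = 5.207e+06 m³/yr.
Steady-state CSTR mass balance: W = Q·C + k·V·C, so C = W/(Q + kV).
Q + kV = 5.207e+06 + 50·1.73e+09 = 8.651e+10 m³/yr.
C = 1760/8.651e+10 = 2.035e-08 kg/m³ = 2.035e-05 mg/L = 0.02035 µg/L.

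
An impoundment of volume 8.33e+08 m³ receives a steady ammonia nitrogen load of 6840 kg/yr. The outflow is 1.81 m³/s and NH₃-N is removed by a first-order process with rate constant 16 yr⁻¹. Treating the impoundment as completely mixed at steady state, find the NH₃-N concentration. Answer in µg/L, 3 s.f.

Outflow Q = 1.81 m³/s × 3.156e+07 s/yr = 5.712e+07 m³/yr.
Steady-state CSTR mass balance: W = Q·C + k·V·C, so C = W/(Q + kV).
Q + kV = 5.712e+07 + 16·8.33e+08 = 1.339e+10 m³/yr.
C = 6840/1.339e+10 = 5.11e-07 kg/m³ = 0.000511 mg/L = 0.511 µg/L.

0.511 µg/L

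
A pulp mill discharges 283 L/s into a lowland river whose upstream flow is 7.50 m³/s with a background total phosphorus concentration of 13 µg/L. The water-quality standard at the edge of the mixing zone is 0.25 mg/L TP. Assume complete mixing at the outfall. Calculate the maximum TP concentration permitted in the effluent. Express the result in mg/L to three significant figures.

6.53 mg/L

283 L/s = 0.283 m³/s.
13 µg/L = 0.013 mg/L.
Mass balance: 0.25·7.783 = 0.283·Cₑ + 7.5·0.013.
Cₑ = (1.946 − 0.0975) / 0.283 = 6.531 mg/L.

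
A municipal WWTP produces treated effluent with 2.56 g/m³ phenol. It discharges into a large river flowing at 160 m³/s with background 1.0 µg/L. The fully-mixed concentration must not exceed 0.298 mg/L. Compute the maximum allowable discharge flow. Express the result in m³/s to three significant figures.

1.0 µg/L = 0.001 mg/L.
Mass balance at complete mixing: C_std·(Q_w + Q_r) = Q_w·C_e + Q_r·C_b.
Rearranging, Q_w = Q_r·(C_std − C_b)/(C_e − C_std) = 160·(0.298 − 0.001) / (2.56 − 0.298) = 21.01 m³/s.

21.0 m³/s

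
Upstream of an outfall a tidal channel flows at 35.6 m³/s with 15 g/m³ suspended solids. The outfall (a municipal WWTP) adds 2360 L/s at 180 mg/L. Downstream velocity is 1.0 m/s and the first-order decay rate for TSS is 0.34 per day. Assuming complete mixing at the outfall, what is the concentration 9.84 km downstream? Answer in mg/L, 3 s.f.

24.3 mg/L

2360 L/s = 2.36 m³/s.
After complete mixing, C₀ = (2.36·180 + 35.6·15) / 37.96 = 25.26 mg/L.
Travel time t = 9840 m / 1.0 m/s = 9840 s = 0.1139 d.
C = 25.26·exp(−0.34·0.1139) = 25.26·0.962 = 24.3 mg/L.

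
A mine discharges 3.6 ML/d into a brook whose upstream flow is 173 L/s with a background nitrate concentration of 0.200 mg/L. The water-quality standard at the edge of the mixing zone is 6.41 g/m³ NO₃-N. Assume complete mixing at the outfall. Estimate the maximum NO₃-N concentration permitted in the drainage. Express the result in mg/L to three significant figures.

32.2 mg/L

3.6 ML/d = 0.04167 m³/s.
173 L/s = 0.173 m³/s.
Mass balance: 6.41·0.2147 = 0.04167·Cₑ + 0.173·0.2.
Cₑ = (1.376 − 0.0346) / 0.04167 = 32.19 mg/L.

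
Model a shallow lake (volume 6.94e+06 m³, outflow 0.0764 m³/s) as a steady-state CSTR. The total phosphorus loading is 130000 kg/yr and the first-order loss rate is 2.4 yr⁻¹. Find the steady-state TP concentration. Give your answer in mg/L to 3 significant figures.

Outflow Q = 0.0764 m³/s × 3.156e+07 s/yr = 2.411e+06 m³/yr.
Steady-state CSTR mass balance: W = Q·C + k·V·C, so C = W/(Q + kV).
Q + kV = 2.411e+06 + 2.4·6.94e+06 = 1.907e+07 m³/yr.
C = 130000/1.907e+07 = 0.006818 kg/m³ = 6.818 mg/L.

6.82 mg/L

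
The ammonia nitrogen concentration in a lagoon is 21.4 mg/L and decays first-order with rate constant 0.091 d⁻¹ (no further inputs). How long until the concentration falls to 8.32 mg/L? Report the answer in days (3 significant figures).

t = ln(C₀/C)/k = ln(21.4/8.32)/0.091 = 0.9447/0.091 = 10.38 d.

10.4 d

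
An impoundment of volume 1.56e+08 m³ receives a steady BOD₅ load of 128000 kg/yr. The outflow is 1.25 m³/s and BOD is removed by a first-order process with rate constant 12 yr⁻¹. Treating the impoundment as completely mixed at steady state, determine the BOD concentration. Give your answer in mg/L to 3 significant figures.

Outflow Q = 1.25 m³/s × 3.156e+07 s/yr = 3.945e+07 m³/yr.
Steady-state CSTR mass balance: W = Q·C + k·V·C, so C = W/(Q + kV).
Q + kV = 3.945e+07 + 12·1.56e+08 = 1.911e+09 m³/yr.
C = 128000/1.911e+09 = 6.696e-05 kg/m³ = 0.06696 mg/L.

0.0670 mg/L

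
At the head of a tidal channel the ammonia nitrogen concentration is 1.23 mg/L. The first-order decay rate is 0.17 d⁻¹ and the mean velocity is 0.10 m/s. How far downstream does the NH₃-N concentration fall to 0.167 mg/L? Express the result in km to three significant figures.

101 km

From C = C₀·e^(−kt), t = ln(C₀/C)/k = ln(1.23/0.167)/0.17 = 1.997/0.17 = 11.75 d.
Distance = v·t = 0.10 m/s × 1.015e+06 s = 1.015e+05 m = 101.5 km.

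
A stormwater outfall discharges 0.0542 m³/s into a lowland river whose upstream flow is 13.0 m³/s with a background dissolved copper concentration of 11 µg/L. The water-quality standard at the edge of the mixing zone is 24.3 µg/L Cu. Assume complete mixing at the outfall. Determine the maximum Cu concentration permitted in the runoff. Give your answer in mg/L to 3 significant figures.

3.21 mg/L

11 µg/L = 0.011 mg/L.
24.3 µg/L = 0.0243 mg/L.
Mass balance: 0.0243·13.05 = 0.0542·Cₑ + 13·0.011.
Cₑ = (0.3172 − 0.143) / 0.0542 = 3.214 mg/L.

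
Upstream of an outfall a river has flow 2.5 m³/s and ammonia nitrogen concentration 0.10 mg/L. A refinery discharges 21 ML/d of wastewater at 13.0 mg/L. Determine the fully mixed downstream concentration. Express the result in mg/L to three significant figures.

21 ML/d = 0.2431 m³/s.
Flow-weighted mixing gives C = (0.2431·13 + 2.5·0.1) / (0.2431 + 2.5) = 3.41/2.743 = 1.243 mg/L.

1.24 mg/L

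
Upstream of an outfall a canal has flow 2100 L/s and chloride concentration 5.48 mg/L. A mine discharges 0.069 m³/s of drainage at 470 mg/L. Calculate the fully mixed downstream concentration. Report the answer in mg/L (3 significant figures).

2100 L/s = 2.1 m³/s.
Flow-weighted mixing gives C = (0.069·470 + 2.1·5.48) / (0.069 + 2.1) = 43.94/2.169 = 20.26 mg/L.

20.3 mg/L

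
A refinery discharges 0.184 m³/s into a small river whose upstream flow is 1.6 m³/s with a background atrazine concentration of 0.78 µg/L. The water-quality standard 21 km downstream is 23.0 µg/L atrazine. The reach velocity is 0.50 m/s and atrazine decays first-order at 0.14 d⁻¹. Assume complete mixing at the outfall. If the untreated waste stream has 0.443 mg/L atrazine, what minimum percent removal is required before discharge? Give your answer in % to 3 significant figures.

47.6 %

0.78 µg/L = 0.00078 mg/L.
23.0 µg/L = 0.023 mg/L.
Travel time to the compliance point: t = 2.1e+04/0.50 = 4.2e+04 s = 0.4861 d; decay factor exp(−0.14·0.4861) = 0.9342.
So the concentration just after mixing may be at most 0.023/0.9342 = 0.02462 mg/L.
Mass balance: 0.02462·1.784 = 0.184·Cₑ + 1.6·0.00078.
Cₑ = (0.04392 − 0.001248) / 0.184 = 0.2319 mg/L.
Required removal = 1 − 0.2319/0.443 = 47.65 %.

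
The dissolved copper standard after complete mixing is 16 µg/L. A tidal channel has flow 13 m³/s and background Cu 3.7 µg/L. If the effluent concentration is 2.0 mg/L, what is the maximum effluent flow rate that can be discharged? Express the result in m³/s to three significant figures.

3.7 µg/L = 0.0037 mg/L.
16 µg/L = 0.016 mg/L.
Mass balance at complete mixing: C_std·(Q_w + Q_r) = Q_w·C_e + Q_r·C_b.
Rearranging, Q_w = Q_r·(C_std − C_b)/(C_e − C_std) = 13·(0.016 − 0.0037) / (2 − 0.016) = 0.08059 m³/s.

0.0806 m³/s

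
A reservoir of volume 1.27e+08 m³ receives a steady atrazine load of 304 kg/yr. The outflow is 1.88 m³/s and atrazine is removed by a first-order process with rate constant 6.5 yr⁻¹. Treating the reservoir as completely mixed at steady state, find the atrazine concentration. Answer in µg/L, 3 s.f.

Outflow Q = 1.88 m³/s × 3.156e+07 s/yr = 5.933e+07 m³/yr.
Steady-state CSTR mass balance: W = Q·C + k·V·C, so C = W/(Q + kV).
Q + kV = 5.933e+07 + 6.5·1.27e+08 = 8.848e+08 m³/yr.
C = 304/8.848e+08 = 3.436e-07 kg/m³ = 0.0003436 mg/L = 0.3436 µg/L.

0.344 µg/L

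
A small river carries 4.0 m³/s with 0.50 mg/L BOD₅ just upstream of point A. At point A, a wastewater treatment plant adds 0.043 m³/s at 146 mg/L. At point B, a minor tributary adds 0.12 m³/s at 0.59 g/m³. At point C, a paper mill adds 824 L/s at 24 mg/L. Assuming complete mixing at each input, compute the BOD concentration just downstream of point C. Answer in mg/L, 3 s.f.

After input A: C = (4·0.5 + 0.043·146) / 4.043 = 2.047 mg/L.
After input B: C = (4.043·2.047 + 0.12·0.59) / 4.163 = 2.005 mg/L.
824 L/s = 0.824 m³/s.
After input C: C = (4.163·2.005 + 0.824·24) / 4.987 = 5.64 mg/L.

5.64 mg/L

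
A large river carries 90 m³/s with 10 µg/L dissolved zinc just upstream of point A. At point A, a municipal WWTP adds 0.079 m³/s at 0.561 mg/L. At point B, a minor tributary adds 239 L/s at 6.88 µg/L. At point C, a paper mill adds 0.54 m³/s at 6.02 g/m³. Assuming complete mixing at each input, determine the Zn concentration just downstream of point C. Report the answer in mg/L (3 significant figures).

10 µg/L = 0.01 mg/L.
After input A: C = (90·0.01 + 0.079·0.561) / 90.08 = 0.01048 mg/L.
239 L/s = 0.239 m³/s.
6.88 µg/L = 0.00688 mg/L.
After input B: C = (90.08·0.01048 + 0.239·0.00688) / 90.32 = 0.01047 mg/L.
After input C: C = (90.32·0.01047 + 0.54·6.02) / 90.86 = 0.04619 mg/L.

0.0462 mg/L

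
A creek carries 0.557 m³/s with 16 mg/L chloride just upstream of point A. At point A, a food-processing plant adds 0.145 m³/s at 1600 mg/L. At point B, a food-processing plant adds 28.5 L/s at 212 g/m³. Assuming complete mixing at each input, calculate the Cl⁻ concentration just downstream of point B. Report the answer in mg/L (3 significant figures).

338 mg/L

After input A: C = (0.557·16 + 0.145·1600) / 0.702 = 343.2 mg/L.
28.5 L/s = 0.0285 m³/s.
After input B: C = (0.702·343.2 + 0.0285·212) / 0.7305 = 338.1 mg/L.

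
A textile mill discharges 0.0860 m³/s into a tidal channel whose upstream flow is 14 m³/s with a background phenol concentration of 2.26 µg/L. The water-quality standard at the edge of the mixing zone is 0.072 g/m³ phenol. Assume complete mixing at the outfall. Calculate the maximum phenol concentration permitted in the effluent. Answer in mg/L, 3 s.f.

11.4 mg/L

2.26 µg/L = 0.00226 mg/L.
Mass balance: 0.072·14.09 = 0.086·Cₑ + 14·0.00226.
Cₑ = (1.014 − 0.03164) / 0.086 = 11.43 mg/L.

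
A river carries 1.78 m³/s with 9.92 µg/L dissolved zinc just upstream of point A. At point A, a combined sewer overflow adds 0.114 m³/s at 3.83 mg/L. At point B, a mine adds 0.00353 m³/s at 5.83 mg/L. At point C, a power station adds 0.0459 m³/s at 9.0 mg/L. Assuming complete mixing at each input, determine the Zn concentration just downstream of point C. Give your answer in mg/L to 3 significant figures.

0.457 mg/L

9.92 µg/L = 0.00992 mg/L.
After input A: C = (1.78·0.00992 + 0.114·3.83) / 1.894 = 0.2399 mg/L.
After input B: C = (1.894·0.2399 + 0.00353·5.83) / 1.898 = 0.2503 mg/L.
After input C: C = (1.898·0.2503 + 0.0459·9) / 1.943 = 0.4569 mg/L.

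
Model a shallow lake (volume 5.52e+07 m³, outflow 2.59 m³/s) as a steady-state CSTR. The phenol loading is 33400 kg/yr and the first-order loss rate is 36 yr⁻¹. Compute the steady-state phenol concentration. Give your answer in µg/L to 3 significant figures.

16.1 µg/L

Outflow Q = 2.59 m³/s × 3.156e+07 s/yr = 8.173e+07 m³/yr.
Steady-state CSTR mass balance: W = Q·C + k·V·C, so C = W/(Q + kV).
Q + kV = 8.173e+07 + 36·5.52e+07 = 2.069e+09 m³/yr.
C = 33400/2.069e+09 = 1.614e-05 kg/m³ = 0.01614 mg/L = 16.14 µg/L.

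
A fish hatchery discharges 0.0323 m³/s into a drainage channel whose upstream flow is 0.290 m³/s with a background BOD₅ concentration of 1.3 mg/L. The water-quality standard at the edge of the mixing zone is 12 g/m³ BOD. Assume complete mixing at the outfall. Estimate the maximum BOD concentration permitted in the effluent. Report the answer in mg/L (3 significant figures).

108 mg/L

Mass balance: 12·0.3223 = 0.0323·Cₑ + 0.29·1.3.
Cₑ = (3.868 − 0.377) / 0.0323 = 108.1 mg/L.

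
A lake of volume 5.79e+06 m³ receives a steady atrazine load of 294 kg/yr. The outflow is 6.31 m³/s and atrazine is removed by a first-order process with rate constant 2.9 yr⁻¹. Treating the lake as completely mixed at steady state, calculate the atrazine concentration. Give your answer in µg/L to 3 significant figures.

1.36 µg/L

Outflow Q = 6.31 m³/s × 3.156e+07 s/yr = 1.991e+08 m³/yr.
Steady-state CSTR mass balance: W = Q·C + k·V·C, so C = W/(Q + kV).
Q + kV = 1.991e+08 + 2.9·5.79e+06 = 2.159e+08 m³/yr.
C = 294/2.159e+08 = 1.362e-06 kg/m³ = 0.001362 mg/L = 1.362 µg/L.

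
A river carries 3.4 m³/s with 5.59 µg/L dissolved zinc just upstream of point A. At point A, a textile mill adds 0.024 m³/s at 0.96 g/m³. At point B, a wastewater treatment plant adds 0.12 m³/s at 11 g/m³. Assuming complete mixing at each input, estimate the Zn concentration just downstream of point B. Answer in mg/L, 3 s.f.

5.59 µg/L = 0.00559 mg/L.
After input A: C = (3.4·0.00559 + 0.024·0.96) / 3.424 = 0.01228 mg/L.
After input B: C = (3.424·0.01228 + 0.12·11) / 3.544 = 0.3843 mg/L.

0.384 mg/L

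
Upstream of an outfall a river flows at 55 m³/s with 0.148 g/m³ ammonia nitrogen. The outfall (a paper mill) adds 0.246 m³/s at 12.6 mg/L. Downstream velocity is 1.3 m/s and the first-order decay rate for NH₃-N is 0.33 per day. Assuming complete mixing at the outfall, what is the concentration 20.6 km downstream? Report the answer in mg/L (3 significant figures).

After complete mixing, C₀ = (0.246·12.6 + 55·0.148) / 55.25 = 0.2034 mg/L.
Travel time t = 2.06e+04 m / 1.3 m/s = 1.585e+04 s = 0.1834 d.
C = 0.2034·exp(−0.33·0.1834) = 0.2034·0.9413 = 0.1915 mg/L.

0.191 mg/L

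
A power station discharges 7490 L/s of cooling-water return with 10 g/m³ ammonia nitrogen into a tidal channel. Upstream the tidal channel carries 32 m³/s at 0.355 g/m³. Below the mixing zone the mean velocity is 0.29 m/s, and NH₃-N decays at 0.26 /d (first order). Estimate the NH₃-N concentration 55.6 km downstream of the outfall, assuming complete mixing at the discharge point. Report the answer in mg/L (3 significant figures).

1.23 mg/L

7490 L/s = 7.49 m³/s.
After complete mixing, C₀ = (7.49·10 + 32·0.355) / 39.49 = 2.184 mg/L.
Travel time t = 5.56e+04 m / 0.29 m/s = 1.917e+05 s = 2.219 d.
C = 2.184·exp(−0.26·2.219) = 2.184·0.5616 = 1.227 mg/L.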